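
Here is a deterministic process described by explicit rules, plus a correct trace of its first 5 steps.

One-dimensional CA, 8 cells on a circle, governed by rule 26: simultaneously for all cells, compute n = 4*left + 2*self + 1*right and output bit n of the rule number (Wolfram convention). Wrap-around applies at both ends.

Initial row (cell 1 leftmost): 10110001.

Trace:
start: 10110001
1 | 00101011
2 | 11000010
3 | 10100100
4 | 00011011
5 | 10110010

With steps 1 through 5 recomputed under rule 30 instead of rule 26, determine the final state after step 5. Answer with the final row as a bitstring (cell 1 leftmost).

(re-executing steps 1..5 under rule 30; state before step 1: 10110001)
1 | 00101011
2 | 11101010
3 | 10001010
4 | 11011010
5 | 10010010

10010010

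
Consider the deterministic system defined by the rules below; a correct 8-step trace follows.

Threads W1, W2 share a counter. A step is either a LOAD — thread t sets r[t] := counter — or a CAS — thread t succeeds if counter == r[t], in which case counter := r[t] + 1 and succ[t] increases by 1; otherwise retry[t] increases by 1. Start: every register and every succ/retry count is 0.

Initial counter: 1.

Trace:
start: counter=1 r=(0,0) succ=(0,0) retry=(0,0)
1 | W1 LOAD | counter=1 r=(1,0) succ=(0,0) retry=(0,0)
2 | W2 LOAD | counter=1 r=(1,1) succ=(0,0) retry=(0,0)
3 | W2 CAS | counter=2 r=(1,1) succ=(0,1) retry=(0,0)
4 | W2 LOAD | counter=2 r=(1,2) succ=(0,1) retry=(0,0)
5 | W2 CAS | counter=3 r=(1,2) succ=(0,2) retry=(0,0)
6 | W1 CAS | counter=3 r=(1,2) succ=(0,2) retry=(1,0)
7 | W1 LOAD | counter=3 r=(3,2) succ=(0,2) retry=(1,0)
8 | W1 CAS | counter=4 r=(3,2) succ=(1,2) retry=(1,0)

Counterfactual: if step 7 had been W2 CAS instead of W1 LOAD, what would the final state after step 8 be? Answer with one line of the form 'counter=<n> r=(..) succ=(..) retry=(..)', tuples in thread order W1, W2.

counter=3 r=(1,2) succ=(0,2) retry=(2,1)

(re-executing from step 7 with the substitution; state before step 7: counter=3 r=(1,2) succ=(0,2) retry=(1,0))
7 | W2 CAS | counter=3 r=(1,2) succ=(0,2) retry=(1,1)
8 | W1 CAS | counter=3 r=(1,2) succ=(0,2) retry=(2,1)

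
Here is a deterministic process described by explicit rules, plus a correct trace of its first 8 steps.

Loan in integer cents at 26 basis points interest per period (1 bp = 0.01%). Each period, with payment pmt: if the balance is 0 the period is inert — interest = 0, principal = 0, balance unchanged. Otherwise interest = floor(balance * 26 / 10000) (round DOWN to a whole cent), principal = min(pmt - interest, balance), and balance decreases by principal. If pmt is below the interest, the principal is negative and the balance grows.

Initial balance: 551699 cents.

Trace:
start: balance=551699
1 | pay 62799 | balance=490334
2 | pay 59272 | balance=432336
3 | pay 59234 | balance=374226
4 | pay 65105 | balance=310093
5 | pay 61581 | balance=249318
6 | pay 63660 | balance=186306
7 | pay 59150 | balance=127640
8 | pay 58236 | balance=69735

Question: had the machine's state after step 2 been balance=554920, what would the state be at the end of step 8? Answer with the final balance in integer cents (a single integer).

194243

state after step 2 := balance=554920
3 | pay 59234 | balance=497128
4 | pay 65105 | balance=433315
5 | pay 61581 | balance=372860
6 | pay 63660 | balance=310169
7 | pay 59150 | balance=251825
8 | pay 58236 | balance=194243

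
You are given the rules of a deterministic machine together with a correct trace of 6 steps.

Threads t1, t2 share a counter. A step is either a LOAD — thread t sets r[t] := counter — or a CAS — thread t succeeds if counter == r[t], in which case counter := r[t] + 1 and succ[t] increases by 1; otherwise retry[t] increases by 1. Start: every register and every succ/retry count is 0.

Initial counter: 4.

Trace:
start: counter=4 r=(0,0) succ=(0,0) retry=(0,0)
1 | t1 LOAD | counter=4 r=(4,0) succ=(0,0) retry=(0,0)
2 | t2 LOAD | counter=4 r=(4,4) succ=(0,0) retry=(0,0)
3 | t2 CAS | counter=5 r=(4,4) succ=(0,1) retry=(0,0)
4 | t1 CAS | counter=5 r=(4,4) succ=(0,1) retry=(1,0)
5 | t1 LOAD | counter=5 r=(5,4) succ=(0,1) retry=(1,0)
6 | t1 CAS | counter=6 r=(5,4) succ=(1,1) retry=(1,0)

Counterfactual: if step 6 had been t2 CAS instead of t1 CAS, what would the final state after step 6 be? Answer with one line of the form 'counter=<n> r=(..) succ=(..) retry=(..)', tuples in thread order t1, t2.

(re-executing from step 6 with the substitution; state before step 6: counter=5 r=(5,4) succ=(0,1) retry=(1,0))
6 | t2 CAS | counter=5 r=(5,4) succ=(0,1) retry=(1,1)

counter=5 r=(5,4) succ=(0,1) retry=(1,1)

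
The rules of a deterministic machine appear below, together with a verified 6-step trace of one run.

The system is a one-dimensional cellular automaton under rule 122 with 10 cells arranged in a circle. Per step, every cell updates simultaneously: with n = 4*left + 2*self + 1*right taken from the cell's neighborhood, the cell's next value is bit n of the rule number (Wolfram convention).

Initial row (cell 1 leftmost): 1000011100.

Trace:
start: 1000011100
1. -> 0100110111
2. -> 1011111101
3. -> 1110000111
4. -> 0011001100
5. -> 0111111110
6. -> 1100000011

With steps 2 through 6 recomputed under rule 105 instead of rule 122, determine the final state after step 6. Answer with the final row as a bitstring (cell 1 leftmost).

1010000110

(re-executing steps 2..6 under rule 105; state before step 2: 0100110111)
2. -> 1000111101
3. -> 1010100111
4. -> 1101000100
5. -> 1110010000
6. -> 1010000110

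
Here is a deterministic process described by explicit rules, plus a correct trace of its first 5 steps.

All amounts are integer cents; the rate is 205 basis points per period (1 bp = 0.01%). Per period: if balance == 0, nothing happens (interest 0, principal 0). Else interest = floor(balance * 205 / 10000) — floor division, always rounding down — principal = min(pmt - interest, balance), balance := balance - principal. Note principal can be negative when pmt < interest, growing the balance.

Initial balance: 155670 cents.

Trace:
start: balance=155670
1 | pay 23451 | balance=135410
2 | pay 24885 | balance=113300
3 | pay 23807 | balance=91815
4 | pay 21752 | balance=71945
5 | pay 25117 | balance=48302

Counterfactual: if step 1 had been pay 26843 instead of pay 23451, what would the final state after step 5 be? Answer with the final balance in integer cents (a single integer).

44623

(re-executing from step 1 with the substitution; state before step 1: balance=155670)
1 | pay 26843 | balance=132018
2 | pay 24885 | balance=109839
3 | pay 23807 | balance=88283
4 | pay 21752 | balance=68340
5 | pay 25117 | balance=44623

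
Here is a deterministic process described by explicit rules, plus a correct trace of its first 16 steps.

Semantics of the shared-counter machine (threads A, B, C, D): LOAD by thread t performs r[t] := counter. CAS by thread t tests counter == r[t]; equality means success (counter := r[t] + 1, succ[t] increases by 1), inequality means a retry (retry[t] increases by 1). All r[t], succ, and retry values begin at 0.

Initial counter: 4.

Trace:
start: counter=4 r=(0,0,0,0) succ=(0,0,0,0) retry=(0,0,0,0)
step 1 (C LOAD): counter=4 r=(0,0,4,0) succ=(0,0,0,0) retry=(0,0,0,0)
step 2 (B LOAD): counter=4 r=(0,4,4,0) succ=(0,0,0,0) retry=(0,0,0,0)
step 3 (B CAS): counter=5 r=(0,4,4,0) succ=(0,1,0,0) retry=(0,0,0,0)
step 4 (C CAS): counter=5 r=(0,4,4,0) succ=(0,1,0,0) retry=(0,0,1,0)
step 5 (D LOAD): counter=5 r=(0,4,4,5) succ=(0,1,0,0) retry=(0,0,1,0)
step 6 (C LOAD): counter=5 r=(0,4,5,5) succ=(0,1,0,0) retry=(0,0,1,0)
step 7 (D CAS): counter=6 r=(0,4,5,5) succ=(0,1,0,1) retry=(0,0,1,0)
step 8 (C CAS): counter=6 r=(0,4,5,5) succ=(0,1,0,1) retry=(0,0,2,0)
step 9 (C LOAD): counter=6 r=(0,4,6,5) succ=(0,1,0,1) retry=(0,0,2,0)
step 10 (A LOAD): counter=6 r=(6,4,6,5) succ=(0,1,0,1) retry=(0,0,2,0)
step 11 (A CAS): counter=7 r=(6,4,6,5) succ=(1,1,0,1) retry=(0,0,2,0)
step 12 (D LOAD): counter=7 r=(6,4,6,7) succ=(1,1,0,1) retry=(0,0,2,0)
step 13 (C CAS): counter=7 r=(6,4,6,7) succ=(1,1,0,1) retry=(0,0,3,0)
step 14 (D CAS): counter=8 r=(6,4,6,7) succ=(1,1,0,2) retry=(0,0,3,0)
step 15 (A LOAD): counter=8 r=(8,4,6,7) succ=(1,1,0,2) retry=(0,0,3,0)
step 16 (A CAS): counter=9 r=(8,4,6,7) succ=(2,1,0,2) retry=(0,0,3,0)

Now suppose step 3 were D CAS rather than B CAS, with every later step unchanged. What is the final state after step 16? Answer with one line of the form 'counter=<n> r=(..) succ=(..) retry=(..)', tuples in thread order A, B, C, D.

counter=9 r=(8,4,6,7) succ=(2,0,1,2) retry=(0,0,2,1)

(re-executing from step 3 with the substitution; state before step 3: counter=4 r=(0,4,4,0) succ=(0,0,0,0) retry=(0,0,0,0))
step 3 (D CAS): counter=4 r=(0,4,4,0) succ=(0,0,0,0) retry=(0,0,0,1)
step 4 (C CAS): counter=5 r=(0,4,4,0) succ=(0,0,1,0) retry=(0,0,0,1)
step 5 (D LOAD): counter=5 r=(0,4,4,5) succ=(0,0,1,0) retry=(0,0,0,1)
step 6 (C LOAD): counter=5 r=(0,4,5,5) succ=(0,0,1,0) retry=(0,0,0,1)
step 7 (D CAS): counter=6 r=(0,4,5,5) succ=(0,0,1,1) retry=(0,0,0,1)
step 8 (C CAS): counter=6 r=(0,4,5,5) succ=(0,0,1,1) retry=(0,0,1,1)
step 9 (C LOAD): counter=6 r=(0,4,6,5) succ=(0,0,1,1) retry=(0,0,1,1)
step 10 (A LOAD): counter=6 r=(6,4,6,5) succ=(0,0,1,1) retry=(0,0,1,1)
step 11 (A CAS): counter=7 r=(6,4,6,5) succ=(1,0,1,1) retry=(0,0,1,1)
step 12 (D LOAD): counter=7 r=(6,4,6,7) succ=(1,0,1,1) retry=(0,0,1,1)
step 13 (C CAS): counter=7 r=(6,4,6,7) succ=(1,0,1,1) retry=(0,0,2,1)
step 14 (D CAS): counter=8 r=(6,4,6,7) succ=(1,0,1,2) retry=(0,0,2,1)
step 15 (A LOAD): counter=8 r=(8,4,6,7) succ=(1,0,1,2) retry=(0,0,2,1)
step 16 (A CAS): counter=9 r=(8,4,6,7) succ=(2,0,1,2) retry=(0,0,2,1)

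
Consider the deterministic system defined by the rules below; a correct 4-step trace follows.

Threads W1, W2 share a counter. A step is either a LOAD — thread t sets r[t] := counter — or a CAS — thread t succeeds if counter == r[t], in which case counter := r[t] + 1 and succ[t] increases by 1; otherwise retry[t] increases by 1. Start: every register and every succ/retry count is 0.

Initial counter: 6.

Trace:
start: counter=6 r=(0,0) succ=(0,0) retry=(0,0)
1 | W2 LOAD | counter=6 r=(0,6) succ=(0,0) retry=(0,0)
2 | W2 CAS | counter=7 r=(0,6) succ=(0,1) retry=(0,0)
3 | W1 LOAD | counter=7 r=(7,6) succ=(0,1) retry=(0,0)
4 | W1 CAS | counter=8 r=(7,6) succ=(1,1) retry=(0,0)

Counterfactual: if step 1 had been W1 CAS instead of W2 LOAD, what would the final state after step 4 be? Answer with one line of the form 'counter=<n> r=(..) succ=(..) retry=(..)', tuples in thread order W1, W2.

(re-executing from step 1 with the substitution; state before step 1: counter=6 r=(0,0) succ=(0,0) retry=(0,0))
1 | W1 CAS | counter=6 r=(0,0) succ=(0,0) retry=(1,0)
2 | W2 CAS | counter=6 r=(0,0) succ=(0,0) retry=(1,1)
3 | W1 LOAD | counter=6 r=(6,0) succ=(0,0) retry=(1,1)
4 | W1 CAS | counter=7 r=(6,0) succ=(1,0) retry=(1,1)

counter=7 r=(6,0) succ=(1,0) retry=(1,1)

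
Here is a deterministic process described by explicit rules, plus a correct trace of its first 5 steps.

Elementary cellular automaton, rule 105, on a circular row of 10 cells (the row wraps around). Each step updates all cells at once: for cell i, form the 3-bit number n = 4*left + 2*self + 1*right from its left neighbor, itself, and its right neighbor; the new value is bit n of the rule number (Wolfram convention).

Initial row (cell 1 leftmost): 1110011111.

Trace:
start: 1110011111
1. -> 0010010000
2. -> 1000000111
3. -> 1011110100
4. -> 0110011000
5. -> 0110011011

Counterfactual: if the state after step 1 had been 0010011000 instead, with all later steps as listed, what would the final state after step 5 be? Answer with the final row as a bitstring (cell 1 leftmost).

1100010011

state after step 1 := 0010011000
2. -> 1000011011
3. -> 1011011110
4. -> 0111110011
5. -> 1100010011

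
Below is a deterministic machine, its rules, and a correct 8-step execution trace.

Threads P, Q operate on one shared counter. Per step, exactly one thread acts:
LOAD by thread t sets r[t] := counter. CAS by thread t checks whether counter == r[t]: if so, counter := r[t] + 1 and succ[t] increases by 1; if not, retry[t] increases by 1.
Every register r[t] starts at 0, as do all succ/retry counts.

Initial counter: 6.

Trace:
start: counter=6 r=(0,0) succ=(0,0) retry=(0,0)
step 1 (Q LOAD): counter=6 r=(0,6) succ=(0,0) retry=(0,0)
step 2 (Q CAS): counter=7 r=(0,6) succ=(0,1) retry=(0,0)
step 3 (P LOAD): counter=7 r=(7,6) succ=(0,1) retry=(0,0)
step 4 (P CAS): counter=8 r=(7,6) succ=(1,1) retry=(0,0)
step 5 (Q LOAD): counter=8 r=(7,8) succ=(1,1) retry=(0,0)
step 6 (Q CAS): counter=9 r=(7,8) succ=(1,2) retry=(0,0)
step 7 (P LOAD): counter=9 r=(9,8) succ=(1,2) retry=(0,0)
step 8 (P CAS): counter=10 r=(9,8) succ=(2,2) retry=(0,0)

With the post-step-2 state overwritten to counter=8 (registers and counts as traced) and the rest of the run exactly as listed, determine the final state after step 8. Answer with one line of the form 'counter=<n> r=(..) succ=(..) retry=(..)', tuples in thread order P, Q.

counter=11 r=(10,9) succ=(2,2) retry=(0,0)

state after step 2 := counter=8 r=(0,6) succ=(0,1) retry=(0,0)
step 3 (P LOAD): counter=8 r=(8,6) succ=(0,1) retry=(0,0)
step 4 (P CAS): counter=9 r=(8,6) succ=(1,1) retry=(0,0)
step 5 (Q LOAD): counter=9 r=(8,9) succ=(1,1) retry=(0,0)
step 6 (Q CAS): counter=10 r=(8,9) succ=(1,2) retry=(0,0)
step 7 (P LOAD): counter=10 r=(10,9) succ=(1,2) retry=(0,0)
step 8 (P CAS): counter=11 r=(10,9) succ=(2,2) retry=(0,0)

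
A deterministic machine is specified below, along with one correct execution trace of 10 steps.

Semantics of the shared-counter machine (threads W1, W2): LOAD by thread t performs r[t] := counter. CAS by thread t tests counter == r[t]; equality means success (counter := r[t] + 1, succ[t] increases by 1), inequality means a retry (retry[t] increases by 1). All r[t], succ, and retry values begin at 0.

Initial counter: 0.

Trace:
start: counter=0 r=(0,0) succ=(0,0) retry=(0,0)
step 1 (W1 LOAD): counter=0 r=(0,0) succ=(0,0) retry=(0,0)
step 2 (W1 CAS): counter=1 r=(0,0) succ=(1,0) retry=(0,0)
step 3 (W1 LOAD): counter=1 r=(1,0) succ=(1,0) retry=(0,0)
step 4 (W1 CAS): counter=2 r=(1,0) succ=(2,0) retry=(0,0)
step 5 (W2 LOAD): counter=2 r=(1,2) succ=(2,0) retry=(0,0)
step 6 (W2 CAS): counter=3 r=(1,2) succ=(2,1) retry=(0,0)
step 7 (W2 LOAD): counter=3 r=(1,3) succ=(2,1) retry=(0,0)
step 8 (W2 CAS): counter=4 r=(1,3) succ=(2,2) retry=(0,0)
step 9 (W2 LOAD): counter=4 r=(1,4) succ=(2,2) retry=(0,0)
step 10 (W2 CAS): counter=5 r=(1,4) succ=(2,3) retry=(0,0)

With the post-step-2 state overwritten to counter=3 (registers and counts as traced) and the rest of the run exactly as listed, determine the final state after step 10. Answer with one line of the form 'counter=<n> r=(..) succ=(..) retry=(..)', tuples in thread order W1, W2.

state after step 2 := counter=3 r=(0,0) succ=(1,0) retry=(0,0)
step 3 (W1 LOAD): counter=3 r=(3,0) succ=(1,0) retry=(0,0)
step 4 (W1 CAS): counter=4 r=(3,0) succ=(2,0) retry=(0,0)
step 5 (W2 LOAD): counter=4 r=(3,4) succ=(2,0) retry=(0,0)
step 6 (W2 CAS): counter=5 r=(3,4) succ=(2,1) retry=(0,0)
step 7 (W2 LOAD): counter=5 r=(3,5) succ=(2,1) retry=(0,0)
step 8 (W2 CAS): counter=6 r=(3,5) succ=(2,2) retry=(0,0)
step 9 (W2 LOAD): counter=6 r=(3,6) succ=(2,2) retry=(0,0)
step 10 (W2 CAS): counter=7 r=(3,6) succ=(2,3) retry=(0,0)

counter=7 r=(3,6) succ=(2,3) retry=(0,0)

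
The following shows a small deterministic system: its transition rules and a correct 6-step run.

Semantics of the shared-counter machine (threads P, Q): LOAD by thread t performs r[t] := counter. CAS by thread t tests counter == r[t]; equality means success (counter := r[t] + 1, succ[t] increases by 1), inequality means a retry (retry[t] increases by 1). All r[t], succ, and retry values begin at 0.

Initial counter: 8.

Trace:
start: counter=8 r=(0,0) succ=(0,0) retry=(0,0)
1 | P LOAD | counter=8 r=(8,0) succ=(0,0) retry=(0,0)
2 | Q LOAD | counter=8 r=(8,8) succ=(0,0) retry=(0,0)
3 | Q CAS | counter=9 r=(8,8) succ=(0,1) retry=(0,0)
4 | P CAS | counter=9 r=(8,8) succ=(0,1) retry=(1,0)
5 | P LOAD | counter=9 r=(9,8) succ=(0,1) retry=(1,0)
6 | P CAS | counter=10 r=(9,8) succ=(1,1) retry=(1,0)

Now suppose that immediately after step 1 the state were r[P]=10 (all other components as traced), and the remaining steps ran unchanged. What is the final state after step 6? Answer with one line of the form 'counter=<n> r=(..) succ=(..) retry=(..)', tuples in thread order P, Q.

counter=10 r=(9,8) succ=(1,1) retry=(1,0)

state after step 1 := counter=8 r=(10,0) succ=(0,0) retry=(0,0)
2 | Q LOAD | counter=8 r=(10,8) succ=(0,0) retry=(0,0)
3 | Q CAS | counter=9 r=(10,8) succ=(0,1) retry=(0,0)
4 | P CAS | counter=9 r=(10,8) succ=(0,1) retry=(1,0)
5 | P LOAD | counter=9 r=(9,8) succ=(0,1) retry=(1,0)
6 | P CAS | counter=10 r=(9,8) succ=(1,1) retry=(1,0)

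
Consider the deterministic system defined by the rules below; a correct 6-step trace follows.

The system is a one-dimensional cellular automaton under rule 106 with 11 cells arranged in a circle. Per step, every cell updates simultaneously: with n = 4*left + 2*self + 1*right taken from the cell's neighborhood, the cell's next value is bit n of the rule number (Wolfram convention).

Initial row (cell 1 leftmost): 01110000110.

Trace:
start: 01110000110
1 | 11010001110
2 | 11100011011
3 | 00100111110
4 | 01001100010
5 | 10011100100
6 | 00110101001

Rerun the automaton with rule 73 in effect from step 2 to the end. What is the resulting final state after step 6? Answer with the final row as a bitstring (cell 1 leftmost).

(re-executing steps 2..6 under rule 73; state before step 2: 11010001110)
2 | 11000101010
3 | 11010000000
4 | 11000111110
5 | 11010100010
6 | 11000001000

11000001000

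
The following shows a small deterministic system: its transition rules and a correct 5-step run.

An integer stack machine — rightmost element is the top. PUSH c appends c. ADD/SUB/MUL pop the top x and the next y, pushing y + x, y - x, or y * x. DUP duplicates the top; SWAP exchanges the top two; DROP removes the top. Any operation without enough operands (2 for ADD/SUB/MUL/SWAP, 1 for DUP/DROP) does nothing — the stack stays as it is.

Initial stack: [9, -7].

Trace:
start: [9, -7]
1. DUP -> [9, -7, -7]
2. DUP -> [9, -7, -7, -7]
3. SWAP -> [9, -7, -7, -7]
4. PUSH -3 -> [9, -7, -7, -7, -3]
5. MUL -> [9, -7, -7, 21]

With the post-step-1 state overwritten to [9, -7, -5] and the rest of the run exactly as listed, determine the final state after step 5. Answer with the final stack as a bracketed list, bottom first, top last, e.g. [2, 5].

[9, -7, -5, 15]

state after step 1 := [9, -7, -5]
2. DUP -> [9, -7, -5, -5]
3. SWAP -> [9, -7, -5, -5]
4. PUSH -3 -> [9, -7, -5, -5, -3]
5. MUL -> [9, -7, -5, 15]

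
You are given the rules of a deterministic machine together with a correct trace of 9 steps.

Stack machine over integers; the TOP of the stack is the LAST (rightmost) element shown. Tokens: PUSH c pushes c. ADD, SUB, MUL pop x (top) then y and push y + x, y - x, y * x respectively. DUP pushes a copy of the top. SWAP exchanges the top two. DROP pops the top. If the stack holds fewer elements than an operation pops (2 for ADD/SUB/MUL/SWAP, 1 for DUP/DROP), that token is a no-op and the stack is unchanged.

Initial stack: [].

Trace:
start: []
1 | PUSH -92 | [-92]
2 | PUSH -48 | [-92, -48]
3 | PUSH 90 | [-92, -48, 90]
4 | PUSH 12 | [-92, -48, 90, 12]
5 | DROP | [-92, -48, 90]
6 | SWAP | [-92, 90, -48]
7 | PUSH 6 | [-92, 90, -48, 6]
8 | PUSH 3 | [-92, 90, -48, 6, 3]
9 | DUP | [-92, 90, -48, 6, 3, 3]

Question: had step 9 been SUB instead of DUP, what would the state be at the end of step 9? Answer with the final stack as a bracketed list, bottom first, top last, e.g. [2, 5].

(re-executing from step 9 with the substitution; state before step 9: [-92, 90, -48, 6, 3])
9 | SUB | [-92, 90, -48, 3]

[-92, 90, -48, 3]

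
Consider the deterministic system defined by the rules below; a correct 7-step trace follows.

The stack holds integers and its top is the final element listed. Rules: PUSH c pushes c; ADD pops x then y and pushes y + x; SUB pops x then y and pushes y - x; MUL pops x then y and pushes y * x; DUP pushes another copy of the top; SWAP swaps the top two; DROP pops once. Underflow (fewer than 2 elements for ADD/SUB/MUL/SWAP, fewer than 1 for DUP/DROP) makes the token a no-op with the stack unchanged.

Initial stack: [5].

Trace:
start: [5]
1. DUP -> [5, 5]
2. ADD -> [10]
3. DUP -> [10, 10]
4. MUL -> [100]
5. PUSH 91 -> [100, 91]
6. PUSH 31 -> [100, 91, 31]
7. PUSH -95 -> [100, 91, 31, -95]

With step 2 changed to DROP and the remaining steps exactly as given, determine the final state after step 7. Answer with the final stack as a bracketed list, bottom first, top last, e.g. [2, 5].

[25, 91, 31, -95]

(re-executing from step 2 with the substitution; state before step 2: [5, 5])
2. DROP -> [5]
3. DUP -> [5, 5]
4. MUL -> [25]
5. PUSH 91 -> [25, 91]
6. PUSH 31 -> [25, 91, 31]
7. PUSH -95 -> [25, 91, 31, -95]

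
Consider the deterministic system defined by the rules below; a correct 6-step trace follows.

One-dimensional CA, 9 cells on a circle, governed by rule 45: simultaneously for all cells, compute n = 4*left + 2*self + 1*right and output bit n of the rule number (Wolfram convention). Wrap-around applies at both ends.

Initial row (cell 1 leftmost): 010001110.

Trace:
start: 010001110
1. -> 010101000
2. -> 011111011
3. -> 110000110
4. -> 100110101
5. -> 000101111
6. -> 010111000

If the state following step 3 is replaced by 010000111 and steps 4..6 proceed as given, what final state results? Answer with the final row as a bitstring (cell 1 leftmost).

state after step 3 := 010000111
4. -> 110110100
5. -> 101101100
6. -> 111011000

111011000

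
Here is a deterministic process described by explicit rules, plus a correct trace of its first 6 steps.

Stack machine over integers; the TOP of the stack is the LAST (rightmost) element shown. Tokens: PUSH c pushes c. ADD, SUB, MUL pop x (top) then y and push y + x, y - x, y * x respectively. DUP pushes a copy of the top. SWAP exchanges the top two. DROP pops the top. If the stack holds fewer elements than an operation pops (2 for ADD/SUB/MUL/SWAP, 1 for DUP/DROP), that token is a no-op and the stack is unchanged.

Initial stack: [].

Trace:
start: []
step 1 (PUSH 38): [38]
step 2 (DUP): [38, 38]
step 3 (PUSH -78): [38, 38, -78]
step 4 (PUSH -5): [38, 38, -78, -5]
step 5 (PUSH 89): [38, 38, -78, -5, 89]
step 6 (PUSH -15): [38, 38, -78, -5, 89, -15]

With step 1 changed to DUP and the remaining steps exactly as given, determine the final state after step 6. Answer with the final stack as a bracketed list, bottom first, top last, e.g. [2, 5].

[-78, -5, 89, -15]

(re-executing from step 1 with the substitution; state before step 1: [])
step 1 (DUP): []
step 2 (DUP): []
step 3 (PUSH -78): [-78]
step 4 (PUSH -5): [-78, -5]
step 5 (PUSH 89): [-78, -5, 89]
step 6 (PUSH -15): [-78, -5, 89, -15]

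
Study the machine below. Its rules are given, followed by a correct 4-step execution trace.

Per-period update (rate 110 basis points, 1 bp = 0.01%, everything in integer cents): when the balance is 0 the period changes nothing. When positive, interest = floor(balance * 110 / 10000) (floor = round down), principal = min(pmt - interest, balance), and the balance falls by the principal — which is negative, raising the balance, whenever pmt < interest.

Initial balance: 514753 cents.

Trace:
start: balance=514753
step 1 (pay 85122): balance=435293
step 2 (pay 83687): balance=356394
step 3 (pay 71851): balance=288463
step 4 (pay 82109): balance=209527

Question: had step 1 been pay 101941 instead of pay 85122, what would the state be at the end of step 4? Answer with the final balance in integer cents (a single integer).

(re-executing from step 1 with the substitution; state before step 1: balance=514753)
step 1 (pay 101941): balance=418474
step 2 (pay 83687): balance=339390
step 3 (pay 71851): balance=271272
step 4 (pay 82109): balance=192146

192146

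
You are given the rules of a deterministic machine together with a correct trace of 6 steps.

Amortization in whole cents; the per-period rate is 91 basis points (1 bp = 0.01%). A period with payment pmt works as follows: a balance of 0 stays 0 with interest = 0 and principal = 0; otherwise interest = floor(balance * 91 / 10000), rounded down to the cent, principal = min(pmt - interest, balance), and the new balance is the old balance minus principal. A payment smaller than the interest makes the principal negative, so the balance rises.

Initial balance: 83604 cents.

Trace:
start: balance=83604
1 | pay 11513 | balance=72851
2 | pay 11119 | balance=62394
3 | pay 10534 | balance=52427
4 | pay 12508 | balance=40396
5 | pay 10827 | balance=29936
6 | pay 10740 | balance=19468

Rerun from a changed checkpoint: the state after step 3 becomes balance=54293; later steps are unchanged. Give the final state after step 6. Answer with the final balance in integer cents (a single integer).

state after step 3 := balance=54293
4 | pay 12508 | balance=42279
5 | pay 10827 | balance=31836
6 | pay 10740 | balance=21385

21385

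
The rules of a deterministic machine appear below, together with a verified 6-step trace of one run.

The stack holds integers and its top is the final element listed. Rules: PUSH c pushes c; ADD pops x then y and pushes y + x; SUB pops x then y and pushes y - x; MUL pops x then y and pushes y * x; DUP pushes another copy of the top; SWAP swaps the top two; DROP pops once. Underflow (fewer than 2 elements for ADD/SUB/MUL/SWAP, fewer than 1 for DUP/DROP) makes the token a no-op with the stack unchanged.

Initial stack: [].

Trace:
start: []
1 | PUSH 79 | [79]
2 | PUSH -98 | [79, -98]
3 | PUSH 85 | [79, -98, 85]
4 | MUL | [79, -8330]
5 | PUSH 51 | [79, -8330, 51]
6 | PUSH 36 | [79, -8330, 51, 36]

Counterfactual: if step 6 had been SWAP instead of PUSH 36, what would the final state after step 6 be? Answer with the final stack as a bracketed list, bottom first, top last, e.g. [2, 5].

[79, 51, -8330]

(re-executing from step 6 with the substitution; state before step 6: [79, -8330, 51])
6 | SWAP | [79, 51, -8330]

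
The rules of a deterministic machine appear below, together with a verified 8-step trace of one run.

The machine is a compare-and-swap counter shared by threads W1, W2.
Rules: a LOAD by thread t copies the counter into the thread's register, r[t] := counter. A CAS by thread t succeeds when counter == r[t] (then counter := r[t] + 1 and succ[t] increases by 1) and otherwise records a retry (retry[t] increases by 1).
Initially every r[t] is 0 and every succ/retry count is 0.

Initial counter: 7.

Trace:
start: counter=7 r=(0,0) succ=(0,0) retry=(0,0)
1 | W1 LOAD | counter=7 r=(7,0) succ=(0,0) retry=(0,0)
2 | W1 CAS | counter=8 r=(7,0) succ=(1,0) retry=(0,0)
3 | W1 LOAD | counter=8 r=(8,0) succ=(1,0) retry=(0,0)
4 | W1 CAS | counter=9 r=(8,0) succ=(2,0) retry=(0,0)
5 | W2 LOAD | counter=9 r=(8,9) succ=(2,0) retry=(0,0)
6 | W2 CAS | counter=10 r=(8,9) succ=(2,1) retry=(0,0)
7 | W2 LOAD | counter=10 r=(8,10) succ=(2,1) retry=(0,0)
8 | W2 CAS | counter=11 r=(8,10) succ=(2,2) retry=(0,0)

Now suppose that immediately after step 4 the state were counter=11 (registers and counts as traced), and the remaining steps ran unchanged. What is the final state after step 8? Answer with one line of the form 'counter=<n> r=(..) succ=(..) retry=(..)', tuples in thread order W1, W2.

counter=13 r=(8,12) succ=(2,2) retry=(0,0)

state after step 4 := counter=11 r=(8,0) succ=(2,0) retry=(0,0)
5 | W2 LOAD | counter=11 r=(8,11) succ=(2,0) retry=(0,0)
6 | W2 CAS | counter=12 r=(8,11) succ=(2,1) retry=(0,0)
7 | W2 LOAD | counter=12 r=(8,12) succ=(2,1) retry=(0,0)
8 | W2 CAS | counter=13 r=(8,12) succ=(2,2) retry=(0,0)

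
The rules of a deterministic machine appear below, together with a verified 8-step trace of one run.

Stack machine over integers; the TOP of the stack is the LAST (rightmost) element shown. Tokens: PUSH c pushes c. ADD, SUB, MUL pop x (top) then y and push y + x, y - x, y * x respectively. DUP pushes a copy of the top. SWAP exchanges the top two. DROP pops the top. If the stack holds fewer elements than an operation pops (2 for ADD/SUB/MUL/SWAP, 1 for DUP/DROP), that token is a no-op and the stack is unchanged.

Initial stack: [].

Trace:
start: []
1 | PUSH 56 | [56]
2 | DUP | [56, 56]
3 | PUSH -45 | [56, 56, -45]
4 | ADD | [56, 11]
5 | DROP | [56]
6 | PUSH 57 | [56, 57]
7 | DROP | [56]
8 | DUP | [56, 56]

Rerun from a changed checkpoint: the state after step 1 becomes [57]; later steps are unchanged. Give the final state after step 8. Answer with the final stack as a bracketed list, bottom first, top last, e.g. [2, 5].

state after step 1 := [57]
2 | DUP | [57, 57]
3 | PUSH -45 | [57, 57, -45]
4 | ADD | [57, 12]
5 | DROP | [57]
6 | PUSH 57 | [57, 57]
7 | DROP | [57]
8 | DUP | [57, 57]

[57, 57]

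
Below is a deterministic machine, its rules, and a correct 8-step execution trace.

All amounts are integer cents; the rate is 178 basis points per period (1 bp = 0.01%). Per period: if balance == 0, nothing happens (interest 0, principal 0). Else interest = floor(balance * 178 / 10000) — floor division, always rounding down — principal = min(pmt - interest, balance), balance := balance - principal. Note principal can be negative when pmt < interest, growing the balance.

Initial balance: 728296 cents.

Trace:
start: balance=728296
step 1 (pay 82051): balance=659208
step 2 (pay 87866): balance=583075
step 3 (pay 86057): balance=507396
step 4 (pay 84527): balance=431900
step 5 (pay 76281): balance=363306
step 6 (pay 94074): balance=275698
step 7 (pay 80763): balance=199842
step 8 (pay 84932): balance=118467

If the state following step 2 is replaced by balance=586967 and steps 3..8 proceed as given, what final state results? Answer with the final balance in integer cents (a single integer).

122794

state after step 2 := balance=586967
step 3 (pay 86057): balance=511358
step 4 (pay 84527): balance=435933
step 5 (pay 76281): balance=367411
step 6 (pay 94074): balance=279876
step 7 (pay 80763): balance=204094
step 8 (pay 84932): balance=122794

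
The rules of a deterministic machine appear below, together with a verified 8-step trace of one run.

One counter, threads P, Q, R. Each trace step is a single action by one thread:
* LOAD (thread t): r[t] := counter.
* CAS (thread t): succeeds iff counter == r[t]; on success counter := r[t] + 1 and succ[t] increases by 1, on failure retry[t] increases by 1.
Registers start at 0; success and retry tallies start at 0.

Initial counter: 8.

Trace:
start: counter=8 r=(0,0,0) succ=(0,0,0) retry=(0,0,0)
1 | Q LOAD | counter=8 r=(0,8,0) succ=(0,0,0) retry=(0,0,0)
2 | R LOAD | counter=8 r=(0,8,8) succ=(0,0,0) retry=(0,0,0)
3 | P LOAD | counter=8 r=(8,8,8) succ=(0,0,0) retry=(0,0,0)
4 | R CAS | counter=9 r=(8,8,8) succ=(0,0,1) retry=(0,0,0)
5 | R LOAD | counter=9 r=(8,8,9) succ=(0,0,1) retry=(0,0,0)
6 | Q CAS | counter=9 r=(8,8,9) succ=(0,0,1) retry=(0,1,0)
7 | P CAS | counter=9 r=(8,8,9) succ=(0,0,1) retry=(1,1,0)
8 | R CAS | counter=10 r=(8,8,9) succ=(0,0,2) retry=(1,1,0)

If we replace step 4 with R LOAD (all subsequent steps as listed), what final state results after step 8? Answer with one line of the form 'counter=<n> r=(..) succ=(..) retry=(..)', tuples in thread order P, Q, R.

(re-executing from step 4 with the substitution; state before step 4: counter=8 r=(8,8,8) succ=(0,0,0) retry=(0,0,0))
4 | R LOAD | counter=8 r=(8,8,8) succ=(0,0,0) retry=(0,0,0)
5 | R LOAD | counter=8 r=(8,8,8) succ=(0,0,0) retry=(0,0,0)
6 | Q CAS | counter=9 r=(8,8,8) succ=(0,1,0) retry=(0,0,0)
7 | P CAS | counter=9 r=(8,8,8) succ=(0,1,0) retry=(1,0,0)
8 | R CAS | counter=9 r=(8,8,8) succ=(0,1,0) retry=(1,0,1)

counter=9 r=(8,8,8) succ=(0,1,0) retry=(1,0,1)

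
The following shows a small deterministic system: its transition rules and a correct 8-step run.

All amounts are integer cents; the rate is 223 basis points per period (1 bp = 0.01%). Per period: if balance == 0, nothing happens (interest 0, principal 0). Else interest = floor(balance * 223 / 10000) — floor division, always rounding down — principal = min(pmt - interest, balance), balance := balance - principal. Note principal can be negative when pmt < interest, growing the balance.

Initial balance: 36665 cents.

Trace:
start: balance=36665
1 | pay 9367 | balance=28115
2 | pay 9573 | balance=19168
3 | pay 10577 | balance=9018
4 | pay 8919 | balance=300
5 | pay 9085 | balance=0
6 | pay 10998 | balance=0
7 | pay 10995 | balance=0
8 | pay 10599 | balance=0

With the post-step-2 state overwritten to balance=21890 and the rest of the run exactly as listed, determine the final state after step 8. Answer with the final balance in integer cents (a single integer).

0

state after step 2 := balance=21890
3 | pay 10577 | balance=11801
4 | pay 8919 | balance=3145
5 | pay 9085 | balance=0
6 | pay 10998 | balance=0
7 | pay 10995 | balance=0
8 | pay 10599 | balance=0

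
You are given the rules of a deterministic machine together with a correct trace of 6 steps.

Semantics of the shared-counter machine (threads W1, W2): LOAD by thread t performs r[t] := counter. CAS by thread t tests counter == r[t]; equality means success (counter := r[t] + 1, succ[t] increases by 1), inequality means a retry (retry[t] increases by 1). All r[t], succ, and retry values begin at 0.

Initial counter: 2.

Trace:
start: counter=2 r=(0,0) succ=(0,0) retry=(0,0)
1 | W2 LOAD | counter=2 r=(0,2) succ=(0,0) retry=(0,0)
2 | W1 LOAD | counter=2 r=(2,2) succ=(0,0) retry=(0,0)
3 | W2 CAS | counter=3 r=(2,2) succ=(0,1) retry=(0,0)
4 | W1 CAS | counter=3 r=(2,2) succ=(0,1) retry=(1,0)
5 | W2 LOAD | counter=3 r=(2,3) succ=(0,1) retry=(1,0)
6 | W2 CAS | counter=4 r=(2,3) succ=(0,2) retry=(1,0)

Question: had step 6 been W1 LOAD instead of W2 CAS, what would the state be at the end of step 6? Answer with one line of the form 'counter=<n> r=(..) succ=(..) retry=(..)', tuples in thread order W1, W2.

counter=3 r=(3,3) succ=(0,1) retry=(1,0)

(re-executing from step 6 with the substitution; state before step 6: counter=3 r=(2,3) succ=(0,1) retry=(1,0))
6 | W1 LOAD | counter=3 r=(3,3) succ=(0,1) retry=(1,0)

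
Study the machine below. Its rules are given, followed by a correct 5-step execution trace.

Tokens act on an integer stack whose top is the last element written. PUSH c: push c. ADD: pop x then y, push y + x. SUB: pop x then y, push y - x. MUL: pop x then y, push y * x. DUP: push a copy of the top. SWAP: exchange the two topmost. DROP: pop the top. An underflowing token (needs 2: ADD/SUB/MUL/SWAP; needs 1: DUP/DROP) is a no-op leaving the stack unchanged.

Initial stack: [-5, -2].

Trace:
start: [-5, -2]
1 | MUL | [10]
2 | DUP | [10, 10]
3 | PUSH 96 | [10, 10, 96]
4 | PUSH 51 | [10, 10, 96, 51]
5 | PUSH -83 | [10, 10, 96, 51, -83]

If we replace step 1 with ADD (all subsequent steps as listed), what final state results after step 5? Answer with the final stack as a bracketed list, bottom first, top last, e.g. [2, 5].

[-7, -7, 96, 51, -83]

(re-executing from step 1 with the substitution; state before step 1: [-5, -2])
1 | ADD | [-7]
2 | DUP | [-7, -7]
3 | PUSH 96 | [-7, -7, 96]
4 | PUSH 51 | [-7, -7, 96, 51]
5 | PUSH -83 | [-7, -7, 96, 51, -83]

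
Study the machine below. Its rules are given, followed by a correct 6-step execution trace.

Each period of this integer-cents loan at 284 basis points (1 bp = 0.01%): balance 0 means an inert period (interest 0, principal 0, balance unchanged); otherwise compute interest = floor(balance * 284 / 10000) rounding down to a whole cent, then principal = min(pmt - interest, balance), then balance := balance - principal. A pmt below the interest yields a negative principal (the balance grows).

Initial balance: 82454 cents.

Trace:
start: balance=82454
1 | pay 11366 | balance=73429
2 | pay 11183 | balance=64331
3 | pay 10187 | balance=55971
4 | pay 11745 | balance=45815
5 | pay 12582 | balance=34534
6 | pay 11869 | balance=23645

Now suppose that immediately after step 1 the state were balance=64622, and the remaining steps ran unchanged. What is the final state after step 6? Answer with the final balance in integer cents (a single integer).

state after step 1 := balance=64622
2 | pay 11183 | balance=55274
3 | pay 10187 | balance=46656
4 | pay 11745 | balance=36236
5 | pay 12582 | balance=24683
6 | pay 11869 | balance=13514

13514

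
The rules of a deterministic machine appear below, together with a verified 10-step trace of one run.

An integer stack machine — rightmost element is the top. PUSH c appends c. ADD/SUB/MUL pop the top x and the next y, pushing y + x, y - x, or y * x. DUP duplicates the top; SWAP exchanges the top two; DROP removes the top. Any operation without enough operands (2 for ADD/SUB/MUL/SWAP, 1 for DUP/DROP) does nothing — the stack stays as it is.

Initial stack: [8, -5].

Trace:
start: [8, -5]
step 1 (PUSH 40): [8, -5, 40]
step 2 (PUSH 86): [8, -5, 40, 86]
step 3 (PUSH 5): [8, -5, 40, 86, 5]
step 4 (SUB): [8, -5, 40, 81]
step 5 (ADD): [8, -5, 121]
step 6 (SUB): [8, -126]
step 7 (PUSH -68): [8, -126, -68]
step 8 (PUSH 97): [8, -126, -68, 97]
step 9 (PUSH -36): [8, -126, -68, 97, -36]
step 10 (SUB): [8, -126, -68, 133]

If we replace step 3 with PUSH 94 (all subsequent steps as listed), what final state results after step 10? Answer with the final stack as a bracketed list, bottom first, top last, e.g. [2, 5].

[8, -37, -68, 133]

(re-executing from step 3 with the substitution; state before step 3: [8, -5, 40, 86])
step 3 (PUSH 94): [8, -5, 40, 86, 94]
step 4 (SUB): [8, -5, 40, -8]
step 5 (ADD): [8, -5, 32]
step 6 (SUB): [8, -37]
step 7 (PUSH -68): [8, -37, -68]
step 8 (PUSH 97): [8, -37, -68, 97]
step 9 (PUSH -36): [8, -37, -68, 97, -36]
step 10 (SUB): [8, -37, -68, 133]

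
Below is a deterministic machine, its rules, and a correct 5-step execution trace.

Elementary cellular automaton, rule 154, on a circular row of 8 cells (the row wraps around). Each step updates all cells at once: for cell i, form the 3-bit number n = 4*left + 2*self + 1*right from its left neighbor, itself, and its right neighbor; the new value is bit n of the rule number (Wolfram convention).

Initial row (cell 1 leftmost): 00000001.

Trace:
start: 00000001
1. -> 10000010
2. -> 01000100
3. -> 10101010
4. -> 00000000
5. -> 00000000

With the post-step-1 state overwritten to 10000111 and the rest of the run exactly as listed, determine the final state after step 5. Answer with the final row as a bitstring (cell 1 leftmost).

01111000

state after step 1 := 10000111
2. -> 01001111
3. -> 00111110
4. -> 01111101
5. -> 01111000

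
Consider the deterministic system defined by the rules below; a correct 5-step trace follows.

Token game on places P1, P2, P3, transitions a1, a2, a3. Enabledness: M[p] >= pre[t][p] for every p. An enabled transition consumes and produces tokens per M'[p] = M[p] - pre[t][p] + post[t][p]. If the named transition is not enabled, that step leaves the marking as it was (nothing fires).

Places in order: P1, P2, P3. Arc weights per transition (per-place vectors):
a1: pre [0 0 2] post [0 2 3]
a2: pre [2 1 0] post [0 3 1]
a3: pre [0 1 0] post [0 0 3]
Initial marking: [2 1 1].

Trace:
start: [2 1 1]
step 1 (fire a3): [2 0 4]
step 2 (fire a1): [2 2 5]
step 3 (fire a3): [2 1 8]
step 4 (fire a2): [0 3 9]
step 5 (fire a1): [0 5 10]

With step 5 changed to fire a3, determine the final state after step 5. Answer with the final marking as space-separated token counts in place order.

0 2 12

(re-executing from step 5 with the substitution; state before step 5: [0 3 9])
step 5 (fire a3): [0 2 12]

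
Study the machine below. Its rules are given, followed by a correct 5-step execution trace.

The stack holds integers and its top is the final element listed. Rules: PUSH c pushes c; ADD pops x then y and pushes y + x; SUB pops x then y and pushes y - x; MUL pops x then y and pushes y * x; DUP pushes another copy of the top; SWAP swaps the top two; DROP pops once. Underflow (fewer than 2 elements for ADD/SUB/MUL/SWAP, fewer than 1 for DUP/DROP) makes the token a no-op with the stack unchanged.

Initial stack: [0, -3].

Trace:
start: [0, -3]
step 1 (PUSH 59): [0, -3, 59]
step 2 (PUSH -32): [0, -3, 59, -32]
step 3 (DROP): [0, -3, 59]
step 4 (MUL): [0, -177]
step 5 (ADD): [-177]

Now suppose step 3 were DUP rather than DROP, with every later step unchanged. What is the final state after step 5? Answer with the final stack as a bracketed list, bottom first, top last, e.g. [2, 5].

[0, -3, 1083]

(re-executing from step 3 with the substitution; state before step 3: [0, -3, 59, -32])
step 3 (DUP): [0, -3, 59, -32, -32]
step 4 (MUL): [0, -3, 59, 1024]
step 5 (ADD): [0, -3, 1083]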